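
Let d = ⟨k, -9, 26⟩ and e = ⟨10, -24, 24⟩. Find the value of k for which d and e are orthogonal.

-84

d · e = k·10 + (-9)·(-24) + 26·24 = 840 + 10k
Set equal to 0: 10k = -840, so k = -84.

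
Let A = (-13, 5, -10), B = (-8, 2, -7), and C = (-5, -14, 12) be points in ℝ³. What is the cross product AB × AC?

AB = (5, -3, 3)
AC = (8, -19, 22)
i: (-3)·22 - 3·(-19) = -66 - (-57) = -9
j: 3·8 - 5·22 = 24 - 110 = -86
k: 5·(-19) - (-3)·8 = -95 - (-24) = -71
AB × AC = (-9, -86, -71)

(-9, -86, -71)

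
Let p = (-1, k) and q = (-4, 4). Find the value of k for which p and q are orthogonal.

-1

p · q = (-1)·(-4) + k·4 = 4 + 4k
Set equal to 0: 4k = -4, so k = -1.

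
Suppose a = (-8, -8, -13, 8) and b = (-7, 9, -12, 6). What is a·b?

a · b = (-8)·(-7) + (-8)·9 + (-13)·(-12) + 8·6 = 56 - 72 + 156 + 48 = 188

188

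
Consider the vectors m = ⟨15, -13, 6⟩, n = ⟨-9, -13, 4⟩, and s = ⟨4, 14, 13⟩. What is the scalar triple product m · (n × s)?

n × s:
i: (-13)·13 - 4·14 = -169 - 56 = -225
j: 4·4 - (-9)·13 = 16 - (-117) = 133
k: (-9)·14 - (-13)·4 = -126 - (-52) = -74
n × s = (-225, 133, -74)
m · (n × s) = 15·(-225) + (-13)·133 + 6·(-74) = -3375 - 1729 - 444 = -5548

-5548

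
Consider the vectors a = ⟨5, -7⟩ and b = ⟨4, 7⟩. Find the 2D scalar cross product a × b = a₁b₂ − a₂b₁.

63

5·7 - (-7)·4 = 35 - (-28) = 63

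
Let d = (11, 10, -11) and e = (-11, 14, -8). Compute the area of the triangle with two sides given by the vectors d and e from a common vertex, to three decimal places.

i: 10·(-8) - (-11)·14 = -80 - (-154) = 74
j: (-11)·(-11) - 11·(-8) = 121 - (-88) = 209
k: 11·14 - 10·(-11) = 154 - (-110) = 264
d × e = (74, 209, 264)
|d × e| = √(74² + 209² + 264²) = √118853 ≈ 344.7506
area = ½ · 344.7506 ≈ 172.375

172.375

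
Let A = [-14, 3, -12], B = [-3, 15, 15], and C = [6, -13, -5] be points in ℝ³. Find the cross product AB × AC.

AB = (11, 12, 27)
AC = (20, -16, 7)
i: 12·7 - 27·(-16) = 84 - (-432) = 516
j: 27·20 - 11·7 = 540 - 77 = 463
k: 11·(-16) - 12·20 = -176 - 240 = -416
AB × AC = (516, 463, -416)

(516, 463, -416)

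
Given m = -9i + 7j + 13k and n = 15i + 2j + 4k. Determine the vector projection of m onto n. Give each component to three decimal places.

m · n = (-9)·15 + 7·2 + 13·4 = -135 + 14 + 52 = -69
|n|² = 225 + 4 + 16 = 245
proj_n m = (-69/245) · (15, 2, 4) ≈ (-4.224, -0.563, -1.127)

(-4.224, -0.563, -1.127)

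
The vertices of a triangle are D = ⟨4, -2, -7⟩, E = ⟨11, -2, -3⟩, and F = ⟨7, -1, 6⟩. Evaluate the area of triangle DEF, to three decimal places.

DE = (7, 0, 4),  DF = (3, 1, 13)
i: 0·13 - 4·1 = 0 - 4 = -4
j: 4·3 - 7·13 = 12 - 91 = -79
k: 7·1 - 0·3 = 7 - 0 = 7
DE × DF = (-4, -79, 7)
|DE × DF| = √6306 ≈ 79.4103
area = ½ · 79.4103 ≈ 39.705

39.705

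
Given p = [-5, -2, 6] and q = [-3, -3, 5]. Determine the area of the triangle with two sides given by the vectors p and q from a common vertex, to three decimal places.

6.964

i: (-2)·5 - 6·(-3) = -10 - (-18) = 8
j: 6·(-3) - (-5)·5 = -18 - (-25) = 7
k: (-5)·(-3) - (-2)·(-3) = 15 - 6 = 9
p × q = (8, 7, 9)
|p × q| = √(8² + 7² + 9²) = √194 ≈ 13.9284
area = ½ · 13.9284 ≈ 6.964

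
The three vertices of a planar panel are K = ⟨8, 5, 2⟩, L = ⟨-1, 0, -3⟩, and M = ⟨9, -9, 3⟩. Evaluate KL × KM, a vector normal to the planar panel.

KL = (-9, -5, -5)
KM = (1, -14, 1)
i: (-5)·1 - (-5)·(-14) = -5 - 70 = -75
j: (-5)·1 - (-9)·1 = -5 - (-9) = 4
k: (-9)·(-14) - (-5)·1 = 126 - (-5) = 131
KL × KM = (-75, 4, 131)

(-75, 4, 131)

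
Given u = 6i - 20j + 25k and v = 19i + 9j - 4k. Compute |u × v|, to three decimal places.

i: (-20)·(-4) - 25·9 = 80 - 225 = -145
j: 25·19 - 6·(-4) = 475 - (-24) = 499
k: 6·9 - (-20)·19 = 54 - (-380) = 434
u × v = (-145, 499, 434)
|u × v| = √((-145)² + 499² + 434²) = √458382 ≈ 677.0391

677.039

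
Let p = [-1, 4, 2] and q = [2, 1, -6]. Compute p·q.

p · q = (-1)·2 + 4·1 + 2·(-6) = -2 + 4 - 12 = -10

-10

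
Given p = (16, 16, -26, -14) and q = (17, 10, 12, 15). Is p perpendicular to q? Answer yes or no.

p · q = 16·17 + 16·10 + (-26)·12 + (-14)·15 = 272 + 160 - 312 - 210 = -90
Nonzero, so the vectors are not orthogonal.

no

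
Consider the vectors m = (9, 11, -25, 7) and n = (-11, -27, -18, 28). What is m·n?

m · n = 9·(-11) + 11·(-27) + (-25)·(-18) + 7·28 = -99 - 297 + 450 + 196 = 250

250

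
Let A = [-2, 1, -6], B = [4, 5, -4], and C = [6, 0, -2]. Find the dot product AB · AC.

52

AB = B − A = (6, 4, 2)
AC = C − A = (8, -1, 4)
AB · AC = 6·8 + 4·(-1) + 2·4 = 48 - 4 + 8 = 52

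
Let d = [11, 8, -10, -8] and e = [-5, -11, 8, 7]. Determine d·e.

-279

d · e = 11·(-5) + 8·(-11) + (-10)·8 + (-8)·7 = -55 - 88 - 80 - 56 = -279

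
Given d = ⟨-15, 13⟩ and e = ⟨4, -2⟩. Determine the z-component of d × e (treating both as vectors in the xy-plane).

(-15)·(-2) - 13·4 = 30 - 52 = -22

-22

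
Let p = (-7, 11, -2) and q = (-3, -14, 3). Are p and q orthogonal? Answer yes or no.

p · q = (-7)·(-3) + 11·(-14) + (-2)·3 = 21 - 154 - 6 = -139
Nonzero, so the vectors are not orthogonal.

no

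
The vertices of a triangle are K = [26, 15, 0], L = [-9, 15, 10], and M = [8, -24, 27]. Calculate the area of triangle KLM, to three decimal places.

KL = (-35, 0, 10),  KM = (-18, -39, 27)
i: 0·27 - 10·(-39) = 0 - (-390) = 390
j: 10·(-18) - (-35)·27 = -180 - (-945) = 765
k: (-35)·(-39) - 0·(-18) = 1365 - 0 = 1365
KL × KM = (390, 765, 1365)
|KL × KM| = √2600550 ≈ 1612.6221
area = ½ · 1612.6221 ≈ 806.311

806.311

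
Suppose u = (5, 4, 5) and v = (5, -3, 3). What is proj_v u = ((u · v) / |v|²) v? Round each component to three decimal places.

(3.256, -1.953, 1.953)

u · v = 5·5 + 4·(-3) + 5·3 = 25 - 12 + 15 = 28
|v|² = 25 + 9 + 9 = 43
proj_v u = (28/43) · (5, -3, 3) ≈ (3.256, -1.953, 1.953)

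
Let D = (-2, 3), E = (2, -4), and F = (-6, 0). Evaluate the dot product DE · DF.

DE = E − D = (4, -7)
DF = F − D = (-4, -3)
DE · DF = 4·(-4) + (-7)·(-3) = -16 + 21 = 5

5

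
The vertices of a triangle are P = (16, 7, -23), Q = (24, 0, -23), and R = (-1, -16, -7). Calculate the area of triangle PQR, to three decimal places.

PQ = (8, -7, 0),  PR = (-17, -23, 16)
i: (-7)·16 - 0·(-23) = -112 - 0 = -112
j: 0·(-17) - 8·16 = 0 - 128 = -128
k: 8·(-23) - (-7)·(-17) = -184 - 119 = -303
PQ × PR = (-112, -128, -303)
|PQ × PR| = √120737 ≈ 347.4723
area = ½ · 347.4723 ≈ 173.736

173.736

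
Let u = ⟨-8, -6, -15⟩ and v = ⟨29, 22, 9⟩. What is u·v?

-499

u · v = (-8)·29 + (-6)·22 + (-15)·9 = -232 - 132 - 135 = -499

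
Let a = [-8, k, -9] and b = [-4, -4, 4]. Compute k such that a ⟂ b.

-1

a · b = (-8)·(-4) + k·(-4) + (-9)·4 = -4 - 4k
Set equal to 0: -4k = 4, so k = -1.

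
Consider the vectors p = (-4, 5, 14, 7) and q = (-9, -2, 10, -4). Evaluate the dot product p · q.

p · q = (-4)·(-9) + 5·(-2) + 14·10 + 7·(-4) = 36 - 10 + 140 - 28 = 138

138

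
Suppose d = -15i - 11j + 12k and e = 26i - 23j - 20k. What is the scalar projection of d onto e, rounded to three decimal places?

d · e = (-15)·26 + (-11)·(-23) + 12·(-20) = -390 + 253 - 240 = -377
|e| = √(676 + 529 + 400) = √1605 ≈ 40.0625
comp_e d = -377 / √1605 ≈ -9.410

-9.410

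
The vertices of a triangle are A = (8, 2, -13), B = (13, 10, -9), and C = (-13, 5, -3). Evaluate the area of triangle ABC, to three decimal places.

118.394

AB = (5, 8, 4),  AC = (-21, 3, 10)
i: 8·10 - 4·3 = 80 - 12 = 68
j: 4·(-21) - 5·10 = -84 - 50 = -134
k: 5·3 - 8·(-21) = 15 - (-168) = 183
AB × AC = (68, -134, 183)
|AB × AC| = √56069 ≈ 236.7889
area = ½ · 236.7889 ≈ 118.394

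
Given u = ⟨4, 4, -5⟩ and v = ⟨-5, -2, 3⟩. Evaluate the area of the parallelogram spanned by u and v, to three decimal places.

17.804

i: 4·3 - (-5)·(-2) = 12 - 10 = 2
j: (-5)·(-5) - 4·3 = 25 - 12 = 13
k: 4·(-2) - 4·(-5) = -8 - (-20) = 12
u × v = (2, 13, 12)
|u × v| = √(2² + 13² + 12²) = √317 ≈ 17.8045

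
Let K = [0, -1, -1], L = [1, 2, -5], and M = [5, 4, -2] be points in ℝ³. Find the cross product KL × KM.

(17, -19, -10)

KL = (1, 3, -4)
KM = (5, 5, -1)
i: 3·(-1) - (-4)·5 = -3 - (-20) = 17
j: (-4)·5 - 1·(-1) = -20 - (-1) = -19
k: 1·5 - 3·5 = 5 - 15 = -10
KL × KM = (17, -19, -10)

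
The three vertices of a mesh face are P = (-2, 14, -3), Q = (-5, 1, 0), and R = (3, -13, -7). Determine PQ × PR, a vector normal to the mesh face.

PQ = (-3, -13, 3)
PR = (5, -27, -4)
i: (-13)·(-4) - 3·(-27) = 52 - (-81) = 133
j: 3·5 - (-3)·(-4) = 15 - 12 = 3
k: (-3)·(-27) - (-13)·5 = 81 - (-65) = 146
PQ × PR = (133, 3, 146)

(133, 3, 146)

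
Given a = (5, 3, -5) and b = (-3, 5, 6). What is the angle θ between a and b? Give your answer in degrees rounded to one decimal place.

a · b = 5·(-3) + 3·5 + (-5)·6 = -15 + 15 - 30 = -30
|a|² = 25 + 9 + 25 = 59,  |a| = √59 ≈ 7.681146
|b|² = 9 + 25 + 36 = 70,  |b| = √70 ≈ 8.366600
cos θ = -30 / (7.681146 · 8.366600) ≈ -0.46682
θ = arccos(-0.46682) ≈ 117.8°

117.8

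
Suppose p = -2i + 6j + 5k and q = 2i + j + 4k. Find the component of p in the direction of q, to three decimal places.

p · q = (-2)·2 + 6·1 + 5·4 = -4 + 6 + 20 = 22
|q| = √(4 + 1 + 16) = √21 ≈ 4.5826
comp_q p = 22 / √21 ≈ 4.801

4.801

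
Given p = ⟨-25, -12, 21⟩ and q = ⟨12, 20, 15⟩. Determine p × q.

i: (-12)·15 - 21·20 = -180 - 420 = -600
j: 21·12 - (-25)·15 = 252 - (-375) = 627
k: (-25)·20 - (-12)·12 = -500 - (-144) = -356
p × q = (-600, 627, -356)

(-600, 627, -356)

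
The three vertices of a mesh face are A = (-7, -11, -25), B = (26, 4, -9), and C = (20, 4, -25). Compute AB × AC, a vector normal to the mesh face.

AB = (33, 15, 16)
AC = (27, 15, 0)
i: 15·0 - 16·15 = 0 - 240 = -240
j: 16·27 - 33·0 = 432 - 0 = 432
k: 33·15 - 15·27 = 495 - 405 = 90
AB × AC = (-240, 432, 90)

(-240, 432, 90)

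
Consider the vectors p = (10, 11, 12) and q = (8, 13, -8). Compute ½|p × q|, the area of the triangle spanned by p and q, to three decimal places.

151.885

i: 11·(-8) - 12·13 = -88 - 156 = -244
j: 12·8 - 10·(-8) = 96 - (-80) = 176
k: 10·13 - 11·8 = 130 - 88 = 42
p × q = (-244, 176, 42)
|p × q| = √((-244)² + 176² + 42²) = √92276 ≈ 303.7696
area = ½ · 303.7696 ≈ 151.885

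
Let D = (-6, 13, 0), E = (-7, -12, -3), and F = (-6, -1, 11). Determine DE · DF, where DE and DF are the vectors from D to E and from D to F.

DE = E − D = (-1, -25, -3)
DF = F − D = (0, -14, 11)
DE · DF = (-1)·0 + (-25)·(-14) + (-3)·11 = 0 + 350 - 33 = 317

317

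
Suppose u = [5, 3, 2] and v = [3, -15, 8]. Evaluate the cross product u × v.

i: 3·8 - 2·(-15) = 24 - (-30) = 54
j: 2·3 - 5·8 = 6 - 40 = -34
k: 5·(-15) - 3·3 = -75 - 9 = -84
u × v = (54, -34, -84)

(54, -34, -84)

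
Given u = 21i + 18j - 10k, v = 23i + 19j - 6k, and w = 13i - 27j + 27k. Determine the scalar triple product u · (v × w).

v × w:
i: 19·27 - (-6)·(-27) = 513 - 162 = 351
j: (-6)·13 - 23·27 = -78 - 621 = -699
k: 23·(-27) - 19·13 = -621 - 247 = -868
v × w = (351, -699, -868)
u · (v × w) = 21·351 + 18·(-699) + (-10)·(-868) = 7371 - 12582 + 8680 = 3469

3469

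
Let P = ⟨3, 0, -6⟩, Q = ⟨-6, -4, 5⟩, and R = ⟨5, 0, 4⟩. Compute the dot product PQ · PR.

92

PQ = Q − P = (-9, -4, 11)
PR = R − P = (2, 0, 10)
PQ · PR = (-9)·2 + (-4)·0 + 11·10 = -18 + 0 + 110 = 92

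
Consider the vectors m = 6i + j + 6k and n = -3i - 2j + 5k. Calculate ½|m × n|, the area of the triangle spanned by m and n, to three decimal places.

i: 1·5 - 6·(-2) = 5 - (-12) = 17
j: 6·(-3) - 6·5 = -18 - 30 = -48
k: 6·(-2) - 1·(-3) = -12 - (-3) = -9
m × n = (17, -48, -9)
|m × n| = √(17² + (-48)² + (-9)²) = √2674 ≈ 51.7107
area = ½ · 51.7107 ≈ 25.855

25.855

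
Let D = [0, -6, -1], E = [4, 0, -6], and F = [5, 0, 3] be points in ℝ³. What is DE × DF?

(54, -41, -6)

DE = (4, 6, -5)
DF = (5, 6, 4)
i: 6·4 - (-5)·6 = 24 - (-30) = 54
j: (-5)·5 - 4·4 = -25 - 16 = -41
k: 4·6 - 6·5 = 24 - 30 = -6
DE × DF = (54, -41, -6)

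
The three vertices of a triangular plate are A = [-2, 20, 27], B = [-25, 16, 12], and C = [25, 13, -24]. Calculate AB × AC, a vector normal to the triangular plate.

(99, -1578, 269)

AB = (-23, -4, -15)
AC = (27, -7, -51)
i: (-4)·(-51) - (-15)·(-7) = 204 - 105 = 99
j: (-15)·27 - (-23)·(-51) = -405 - 1173 = -1578
k: (-23)·(-7) - (-4)·27 = 161 - (-108) = 269
AB × AC = (99, -1578, 269)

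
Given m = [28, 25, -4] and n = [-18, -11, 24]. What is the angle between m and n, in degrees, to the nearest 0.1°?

136.5

m · n = 28·(-18) + 25·(-11) + (-4)·24 = -504 - 275 - 96 = -875
|m|² = 784 + 625 + 16 = 1425,  |m| = √1425 ≈ 37.749172
|n|² = 324 + 121 + 576 = 1021,  |n| = √1021 ≈ 31.953091
cos θ = -875 / (37.749172 · 31.953091) ≈ -0.72542
θ = arccos(-0.72542) ≈ 136.5°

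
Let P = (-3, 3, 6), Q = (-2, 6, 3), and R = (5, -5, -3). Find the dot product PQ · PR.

PQ = Q − P = (1, 3, -3)
PR = R − P = (8, -8, -9)
PQ · PR = 1·8 + 3·(-8) + (-3)·(-9) = 8 - 24 + 27 = 11

11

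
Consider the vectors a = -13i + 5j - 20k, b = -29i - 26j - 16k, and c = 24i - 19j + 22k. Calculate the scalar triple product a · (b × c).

b × c:
i: (-26)·22 - (-16)·(-19) = -572 - 304 = -876
j: (-16)·24 - (-29)·22 = -384 - (-638) = 254
k: (-29)·(-19) - (-26)·24 = 551 - (-624) = 1175
b × c = (-876, 254, 1175)
a · (b × c) = (-13)·(-876) + 5·254 + (-20)·1175 = 11388 + 1270 - 23500 = -10842

-10842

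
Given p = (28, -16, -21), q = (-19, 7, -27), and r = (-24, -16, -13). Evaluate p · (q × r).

-30972

q × r:
i: 7·(-13) - (-27)·(-16) = -91 - 432 = -523
j: (-27)·(-24) - (-19)·(-13) = 648 - 247 = 401
k: (-19)·(-16) - 7·(-24) = 304 - (-168) = 472
q × r = (-523, 401, 472)
p · (q × r) = 28·(-523) + (-16)·401 + (-21)·472 = -14644 - 6416 - 9912 = -30972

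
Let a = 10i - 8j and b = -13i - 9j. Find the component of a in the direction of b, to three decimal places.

-3.668

a · b = 10·(-13) + (-8)·(-9) = -130 + 72 = -58
|b| = √(169 + 81) = √250 ≈ 15.8114
comp_b a = -58 / √250 ≈ -3.668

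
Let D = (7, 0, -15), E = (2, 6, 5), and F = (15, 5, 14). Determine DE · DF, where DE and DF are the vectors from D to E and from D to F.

570

DE = E − D = (-5, 6, 20)
DF = F − D = (8, 5, 29)
DE · DF = (-5)·8 + 6·5 + 20·29 = -40 + 30 + 580 = 570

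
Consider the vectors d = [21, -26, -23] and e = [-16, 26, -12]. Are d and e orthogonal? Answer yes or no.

d · e = 21·(-16) + (-26)·26 + (-23)·(-12) = -336 - 676 + 276 = -736
Nonzero, so the vectors are not orthogonal.

no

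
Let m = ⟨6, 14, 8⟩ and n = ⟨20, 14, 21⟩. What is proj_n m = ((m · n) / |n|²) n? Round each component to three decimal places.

m · n = 6·20 + 14·14 + 8·21 = 120 + 196 + 168 = 484
|n|² = 400 + 196 + 441 = 1037
proj_n m = (484/1037) · (20, 14, 21) ≈ (9.335, 6.534, 9.801)

(9.335, 6.534, 9.801)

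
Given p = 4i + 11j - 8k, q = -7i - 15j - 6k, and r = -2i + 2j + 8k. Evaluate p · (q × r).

668

q × r:
i: (-15)·8 - (-6)·2 = -120 - (-12) = -108
j: (-6)·(-2) - (-7)·8 = 12 - (-56) = 68
k: (-7)·2 - (-15)·(-2) = -14 - 30 = -44
q × r = (-108, 68, -44)
p · (q × r) = 4·(-108) + 11·68 + (-8)·(-44) = -432 + 748 + 352 = 668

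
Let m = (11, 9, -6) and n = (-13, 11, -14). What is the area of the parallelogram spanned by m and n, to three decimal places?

i: 9·(-14) - (-6)·11 = -126 - (-66) = -60
j: (-6)·(-13) - 11·(-14) = 78 - (-154) = 232
k: 11·11 - 9·(-13) = 121 - (-117) = 238
m × n = (-60, 232, 238)
|m × n| = √((-60)² + 232² + 238²) = √114068 ≈ 337.7395

337.740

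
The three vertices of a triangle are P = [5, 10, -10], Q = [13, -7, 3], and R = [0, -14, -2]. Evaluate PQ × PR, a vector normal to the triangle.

PQ = (8, -17, 13)
PR = (-5, -24, 8)
i: (-17)·8 - 13·(-24) = -136 - (-312) = 176
j: 13·(-5) - 8·8 = -65 - 64 = -129
k: 8·(-24) - (-17)·(-5) = -192 - 85 = -277
PQ × PR = (176, -129, -277)

(176, -129, -277)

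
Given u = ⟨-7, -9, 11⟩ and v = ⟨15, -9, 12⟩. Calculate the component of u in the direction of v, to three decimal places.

5.091

u · v = (-7)·15 + (-9)·(-9) + 11·12 = -105 + 81 + 132 = 108
|v| = √(225 + 81 + 144) = √450 ≈ 21.2132
comp_v u = 108 / √450 ≈ 5.091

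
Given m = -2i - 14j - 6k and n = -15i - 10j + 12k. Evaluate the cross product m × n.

i: (-14)·12 - (-6)·(-10) = -168 - 60 = -228
j: (-6)·(-15) - (-2)·12 = 90 - (-24) = 114
k: (-2)·(-10) - (-14)·(-15) = 20 - 210 = -190
m × n = (-228, 114, -190)

(-228, 114, -190)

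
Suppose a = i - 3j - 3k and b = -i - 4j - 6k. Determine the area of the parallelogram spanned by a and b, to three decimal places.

12.884

i: (-3)·(-6) - (-3)·(-4) = 18 - 12 = 6
j: (-3)·(-1) - 1·(-6) = 3 - (-6) = 9
k: 1·(-4) - (-3)·(-1) = -4 - 3 = -7
a × b = (6, 9, -7)
|a × b| = √(6² + 9² + (-7)²) = √166 ≈ 12.8841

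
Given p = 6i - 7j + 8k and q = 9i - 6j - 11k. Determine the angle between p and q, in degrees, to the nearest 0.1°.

p · q = 6·9 + (-7)·(-6) + 8·(-11) = 54 + 42 - 88 = 8
|p|² = 36 + 49 + 64 = 149,  |p| = √149 ≈ 12.206556
|q|² = 81 + 36 + 121 = 238,  |q| = √238 ≈ 15.427249
cos θ = 8 / (12.206556 · 15.427249) ≈ 0.04248
θ = arccos(0.04248) ≈ 87.6°

87.6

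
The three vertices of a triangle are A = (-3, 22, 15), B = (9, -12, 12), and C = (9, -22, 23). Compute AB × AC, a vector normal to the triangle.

AB = (12, -34, -3)
AC = (12, -44, 8)
i: (-34)·8 - (-3)·(-44) = -272 - 132 = -404
j: (-3)·12 - 12·8 = -36 - 96 = -132
k: 12·(-44) - (-34)·12 = -528 - (-408) = -120
AB × AC = (-404, -132, -120)

(-404, -132, -120)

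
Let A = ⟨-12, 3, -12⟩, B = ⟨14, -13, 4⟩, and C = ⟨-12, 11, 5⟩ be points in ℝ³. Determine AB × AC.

(-400, -442, 208)

AB = (26, -16, 16)
AC = (0, 8, 17)
i: (-16)·17 - 16·8 = -272 - 128 = -400
j: 16·0 - 26·17 = 0 - 442 = -442
k: 26·8 - (-16)·0 = 208 - 0 = 208
AB × AC = (-400, -442, 208)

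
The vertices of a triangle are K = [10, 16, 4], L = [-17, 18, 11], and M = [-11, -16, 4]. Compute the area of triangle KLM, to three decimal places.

472.393

KL = (-27, 2, 7),  KM = (-21, -32, 0)
i: 2·0 - 7·(-32) = 0 - (-224) = 224
j: 7·(-21) - (-27)·0 = -147 - 0 = -147
k: (-27)·(-32) - 2·(-21) = 864 - (-42) = 906
KL × KM = (224, -147, 906)
|KL × KM| = √892621 ≈ 944.7862
area = ½ · 944.7862 ≈ 472.393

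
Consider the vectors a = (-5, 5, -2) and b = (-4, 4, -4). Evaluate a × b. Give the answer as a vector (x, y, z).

i: 5·(-4) - (-2)·4 = -20 - (-8) = -12
j: (-2)·(-4) - (-5)·(-4) = 8 - 20 = -12
k: (-5)·4 - 5·(-4) = -20 - (-20) = 0
a × b = (-12, -12, 0)

(-12, -12, 0)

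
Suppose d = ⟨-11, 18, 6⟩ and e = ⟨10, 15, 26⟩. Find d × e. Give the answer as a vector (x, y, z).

i: 18·26 - 6·15 = 468 - 90 = 378
j: 6·10 - (-11)·26 = 60 - (-286) = 346
k: (-11)·15 - 18·10 = -165 - 180 = -345
d × e = (378, 346, -345)

(378, 346, -345)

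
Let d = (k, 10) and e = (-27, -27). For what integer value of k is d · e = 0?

-10

d · e = k·(-27) + 10·(-27) = -270 - 27k
Set equal to 0: -27k = 270, so k = -10.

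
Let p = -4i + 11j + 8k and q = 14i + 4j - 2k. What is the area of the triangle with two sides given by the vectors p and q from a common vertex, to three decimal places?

103.238

i: 11·(-2) - 8·4 = -22 - 32 = -54
j: 8·14 - (-4)·(-2) = 112 - 8 = 104
k: (-4)·4 - 11·14 = -16 - 154 = -170
p × q = (-54, 104, -170)
|p × q| = √((-54)² + 104² + (-170)²) = √42632 ≈ 206.4752
area = ½ · 206.4752 ≈ 103.238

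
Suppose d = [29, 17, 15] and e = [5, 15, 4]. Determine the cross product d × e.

i: 17·4 - 15·15 = 68 - 225 = -157
j: 15·5 - 29·4 = 75 - 116 = -41
k: 29·15 - 17·5 = 435 - 85 = 350
d × e = (-157, -41, 350)

(-157, -41, 350)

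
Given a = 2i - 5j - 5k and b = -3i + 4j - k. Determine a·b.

a · b = 2·(-3) + (-5)·4 + (-5)·(-1) = -6 - 20 + 5 = -21

-21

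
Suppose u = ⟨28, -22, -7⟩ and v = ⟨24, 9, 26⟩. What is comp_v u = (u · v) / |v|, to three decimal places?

7.998

u · v = 28·24 + (-22)·9 + (-7)·26 = 672 - 198 - 182 = 292
|v| = √(576 + 81 + 676) = √1333 ≈ 36.5103
comp_v u = 292 / √1333 ≈ 7.998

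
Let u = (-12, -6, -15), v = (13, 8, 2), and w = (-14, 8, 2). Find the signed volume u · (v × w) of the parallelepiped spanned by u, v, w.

-2916

v × w:
i: 8·2 - 2·8 = 16 - 16 = 0
j: 2·(-14) - 13·2 = -28 - 26 = -54
k: 13·8 - 8·(-14) = 104 - (-112) = 216
v × w = (0, -54, 216)
u · (v × w) = (-12)·0 + (-6)·(-54) + (-15)·216 = 0 + 324 - 3240 = -2916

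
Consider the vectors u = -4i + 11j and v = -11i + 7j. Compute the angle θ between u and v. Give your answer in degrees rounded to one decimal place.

37.5

u · v = (-4)·(-11) + 11·7 = 44 + 77 = 121
|u|² = 16 + 121 = 137,  |u| = √137 ≈ 11.704700
|v|² = 121 + 49 = 170,  |v| = √170 ≈ 13.038405
cos θ = 121 / (11.704700 · 13.038405) ≈ 0.79287
θ = arccos(0.79287) ≈ 37.5°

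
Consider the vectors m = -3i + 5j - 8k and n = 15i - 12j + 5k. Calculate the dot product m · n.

m · n = (-3)·15 + 5·(-12) + (-8)·5 = -45 - 60 - 40 = -145

-145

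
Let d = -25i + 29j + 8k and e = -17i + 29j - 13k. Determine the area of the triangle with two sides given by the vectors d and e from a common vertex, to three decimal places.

i: 29·(-13) - 8·29 = -377 - 232 = -609
j: 8·(-17) - (-25)·(-13) = -136 - 325 = -461
k: (-25)·29 - 29·(-17) = -725 - (-493) = -232
d × e = (-609, -461, -232)
|d × e| = √((-609)² + (-461)² + (-232)²) = √637226 ≈ 798.2644
area = ½ · 798.2644 ≈ 399.132

399.132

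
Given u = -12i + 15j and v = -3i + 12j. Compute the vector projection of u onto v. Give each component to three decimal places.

u · v = (-12)·(-3) + 15·12 = 36 + 180 = 216
|v|² = 9 + 144 = 153
proj_v u = (216/153) · (-3, 12) ≈ (-4.235, 16.941)

(-4.235, 16.941)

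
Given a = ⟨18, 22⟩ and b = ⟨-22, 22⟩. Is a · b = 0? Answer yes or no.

a · b = 18·(-22) + 22·22 = -396 + 484 = 88
Nonzero, so the vectors are not orthogonal.

no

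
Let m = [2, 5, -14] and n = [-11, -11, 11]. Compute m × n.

i: 5·11 - (-14)·(-11) = 55 - 154 = -99
j: (-14)·(-11) - 2·11 = 154 - 22 = 132
k: 2·(-11) - 5·(-11) = -22 - (-55) = 33
m × n = (-99, 132, 33)

(-99, 132, 33)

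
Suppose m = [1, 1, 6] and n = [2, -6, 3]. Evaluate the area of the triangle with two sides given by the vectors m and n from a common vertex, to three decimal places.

i: 1·3 - 6·(-6) = 3 - (-36) = 39
j: 6·2 - 1·3 = 12 - 3 = 9
k: 1·(-6) - 1·2 = -6 - 2 = -8
m × n = (39, 9, -8)
|m × n| = √(39² + 9² + (-8)²) = √1666 ≈ 40.8167
area = ½ · 40.8167 ≈ 20.408

20.408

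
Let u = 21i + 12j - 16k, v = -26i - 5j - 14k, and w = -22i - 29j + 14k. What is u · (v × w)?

-12236

v × w:
i: (-5)·14 - (-14)·(-29) = -70 - 406 = -476
j: (-14)·(-22) - (-26)·14 = 308 - (-364) = 672
k: (-26)·(-29) - (-5)·(-22) = 754 - 110 = 644
v × w = (-476, 672, 644)
u · (v × w) = 21·(-476) + 12·672 + (-16)·644 = -9996 + 8064 - 10304 = -12236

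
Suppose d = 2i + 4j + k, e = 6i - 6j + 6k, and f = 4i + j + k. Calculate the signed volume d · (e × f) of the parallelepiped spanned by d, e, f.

e × f:
i: (-6)·1 - 6·1 = -6 - 6 = -12
j: 6·4 - 6·1 = 24 - 6 = 18
k: 6·1 - (-6)·4 = 6 - (-24) = 30
e × f = (-12, 18, 30)
d · (e × f) = 2·(-12) + 4·18 + 1·30 = -24 + 72 + 30 = 78

78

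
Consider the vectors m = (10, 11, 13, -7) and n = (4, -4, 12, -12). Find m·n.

236

m · n = 10·4 + 11·(-4) + 13·12 + (-7)·(-12) = 40 - 44 + 156 + 84 = 236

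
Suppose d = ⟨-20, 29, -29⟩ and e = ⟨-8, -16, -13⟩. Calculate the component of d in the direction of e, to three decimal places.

d · e = (-20)·(-8) + 29·(-16) + (-29)·(-13) = 160 - 464 + 377 = 73
|e| = √(64 + 256 + 169) = √489 ≈ 22.1133
comp_e d = 73 / √489 ≈ 3.301

3.301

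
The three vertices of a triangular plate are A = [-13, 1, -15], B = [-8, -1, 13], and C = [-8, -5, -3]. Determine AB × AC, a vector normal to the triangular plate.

(144, 80, -20)

AB = (5, -2, 28)
AC = (5, -6, 12)
i: (-2)·12 - 28·(-6) = -24 - (-168) = 144
j: 28·5 - 5·12 = 140 - 60 = 80
k: 5·(-6) - (-2)·5 = -30 - (-10) = -20
AB × AC = (144, 80, -20)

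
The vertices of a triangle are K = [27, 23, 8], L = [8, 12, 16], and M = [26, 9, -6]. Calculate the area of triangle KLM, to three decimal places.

KL = (-19, -11, 8),  KM = (-1, -14, -14)
i: (-11)·(-14) - 8·(-14) = 154 - (-112) = 266
j: 8·(-1) - (-19)·(-14) = -8 - 266 = -274
k: (-19)·(-14) - (-11)·(-1) = 266 - 11 = 255
KL × KM = (266, -274, 255)
|KL × KM| = √210857 ≈ 459.1917
area = ½ · 459.1917 ≈ 229.596

229.596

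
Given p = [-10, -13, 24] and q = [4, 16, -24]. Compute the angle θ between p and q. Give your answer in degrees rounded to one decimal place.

166.8

p · q = (-10)·4 + (-13)·16 + 24·(-24) = -40 - 208 - 576 = -824
|p|² = 100 + 169 + 576 = 845,  |p| = √845 ≈ 29.068884
|q|² = 16 + 256 + 576 = 848,  |q| = √848 ≈ 29.120440
cos θ = -824 / (29.068884 · 29.120440) ≈ -0.97342
θ = arccos(-0.97342) ≈ 166.8°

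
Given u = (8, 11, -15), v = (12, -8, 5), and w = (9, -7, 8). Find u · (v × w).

-613

v × w:
i: (-8)·8 - 5·(-7) = -64 - (-35) = -29
j: 5·9 - 12·8 = 45 - 96 = -51
k: 12·(-7) - (-8)·9 = -84 - (-72) = -12
v × w = (-29, -51, -12)
u · (v × w) = 8·(-29) + 11·(-51) + (-15)·(-12) = -232 - 561 + 180 = -613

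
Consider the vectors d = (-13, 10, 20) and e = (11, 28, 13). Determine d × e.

(-430, 389, -474)

i: 10·13 - 20·28 = 130 - 560 = -430
j: 20·11 - (-13)·13 = 220 - (-169) = 389
k: (-13)·28 - 10·11 = -364 - 110 = -474
d × e = (-430, 389, -474)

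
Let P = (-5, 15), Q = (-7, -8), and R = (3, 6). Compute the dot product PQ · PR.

191

PQ = Q − P = (-2, -23)
PR = R − P = (8, -9)
PQ · PR = (-2)·8 + (-23)·(-9) = -16 + 207 = 191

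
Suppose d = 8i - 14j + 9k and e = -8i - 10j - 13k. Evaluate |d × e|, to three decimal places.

i: (-14)·(-13) - 9·(-10) = 182 - (-90) = 272
j: 9·(-8) - 8·(-13) = -72 - (-104) = 32
k: 8·(-10) - (-14)·(-8) = -80 - 112 = -192
d × e = (272, 32, -192)
|d × e| = √(272² + 32² + (-192)²) = √111872 ≈ 334.4727

334.473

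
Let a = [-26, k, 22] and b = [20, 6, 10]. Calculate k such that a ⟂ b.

50

a · b = (-26)·20 + k·6 + 22·10 = -300 + 6k
Set equal to 0: 6k = 300, so k = 50.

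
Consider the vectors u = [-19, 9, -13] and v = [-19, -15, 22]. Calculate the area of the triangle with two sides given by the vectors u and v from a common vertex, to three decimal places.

i: 9·22 - (-13)·(-15) = 198 - 195 = 3
j: (-13)·(-19) - (-19)·22 = 247 - (-418) = 665
k: (-19)·(-15) - 9·(-19) = 285 - (-171) = 456
u × v = (3, 665, 456)
|u × v| = √(3² + 665² + 456²) = √650170 ≈ 806.3312
area = ½ · 806.3312 ≈ 403.166

403.166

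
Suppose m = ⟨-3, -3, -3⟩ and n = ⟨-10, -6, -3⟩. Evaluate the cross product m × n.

i: (-3)·(-3) - (-3)·(-6) = 9 - 18 = -9
j: (-3)·(-10) - (-3)·(-3) = 30 - 9 = 21
k: (-3)·(-6) - (-3)·(-10) = 18 - 30 = -12
m × n = (-9, 21, -12)

(-9, 21, -12)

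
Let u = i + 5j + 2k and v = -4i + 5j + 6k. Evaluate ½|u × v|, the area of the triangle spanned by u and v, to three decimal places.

i: 5·6 - 2·5 = 30 - 10 = 20
j: 2·(-4) - 1·6 = -8 - 6 = -14
k: 1·5 - 5·(-4) = 5 - (-20) = 25
u × v = (20, -14, 25)
|u × v| = √(20² + (-14)² + 25²) = √1221 ≈ 34.9428
area = ½ · 34.9428 ≈ 17.471

17.471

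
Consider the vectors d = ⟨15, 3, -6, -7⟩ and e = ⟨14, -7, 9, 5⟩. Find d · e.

100

d · e = 15·14 + 3·(-7) + (-6)·9 + (-7)·5 = 210 - 21 - 54 - 35 = 100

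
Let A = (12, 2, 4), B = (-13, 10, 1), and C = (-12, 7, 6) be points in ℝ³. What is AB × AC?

(31, 122, 67)

AB = (-25, 8, -3)
AC = (-24, 5, 2)
i: 8·2 - (-3)·5 = 16 - (-15) = 31
j: (-3)·(-24) - (-25)·2 = 72 - (-50) = 122
k: (-25)·5 - 8·(-24) = -125 - (-192) = 67
AB × AC = (31, 122, 67)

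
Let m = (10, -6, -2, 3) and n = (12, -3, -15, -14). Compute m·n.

m · n = 10·12 + (-6)·(-3) + (-2)·(-15) + 3·(-14) = 120 + 18 + 30 - 42 = 126

126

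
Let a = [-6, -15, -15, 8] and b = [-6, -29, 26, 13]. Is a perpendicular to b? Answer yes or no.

a · b = (-6)·(-6) + (-15)·(-29) + (-15)·26 + 8·13 = 36 + 435 - 390 + 104 = 185
Nonzero, so the vectors are not orthogonal.

no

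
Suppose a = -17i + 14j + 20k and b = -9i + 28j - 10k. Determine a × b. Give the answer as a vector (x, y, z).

(-700, -350, -350)

i: 14·(-10) - 20·28 = -140 - 560 = -700
j: 20·(-9) - (-17)·(-10) = -180 - 170 = -350
k: (-17)·28 - 14·(-9) = -476 - (-126) = -350
a × b = (-700, -350, -350)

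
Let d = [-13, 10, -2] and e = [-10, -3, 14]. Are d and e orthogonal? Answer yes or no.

no

d · e = (-13)·(-10) + 10·(-3) + (-2)·14 = 130 - 30 - 28 = 72
Nonzero, so the vectors are not orthogonal.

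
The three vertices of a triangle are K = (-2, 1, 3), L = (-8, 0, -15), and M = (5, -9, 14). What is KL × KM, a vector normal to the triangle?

KL = (-6, -1, -18)
KM = (7, -10, 11)
i: (-1)·11 - (-18)·(-10) = -11 - 180 = -191
j: (-18)·7 - (-6)·11 = -126 - (-66) = -60
k: (-6)·(-10) - (-1)·7 = 60 - (-7) = 67
KL × KM = (-191, -60, 67)

(-191, -60, 67)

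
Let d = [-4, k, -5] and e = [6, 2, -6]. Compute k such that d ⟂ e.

-3

d · e = (-4)·6 + k·2 + (-5)·(-6) = 6 + 2k
Set equal to 0: 2k = -6, so k = -3.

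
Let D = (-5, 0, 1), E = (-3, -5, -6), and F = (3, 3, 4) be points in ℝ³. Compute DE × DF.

DE = (2, -5, -7)
DF = (8, 3, 3)
i: (-5)·3 - (-7)·3 = -15 - (-21) = 6
j: (-7)·8 - 2·3 = -56 - 6 = -62
k: 2·3 - (-5)·8 = 6 - (-40) = 46
DE × DF = (6, -62, 46)

(6, -62, 46)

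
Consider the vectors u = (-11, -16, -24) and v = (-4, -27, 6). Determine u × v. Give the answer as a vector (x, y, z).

i: (-16)·6 - (-24)·(-27) = -96 - 648 = -744
j: (-24)·(-4) - (-11)·6 = 96 - (-66) = 162
k: (-11)·(-27) - (-16)·(-4) = 297 - 64 = 233
u × v = (-744, 162, 233)

(-744, 162, 233)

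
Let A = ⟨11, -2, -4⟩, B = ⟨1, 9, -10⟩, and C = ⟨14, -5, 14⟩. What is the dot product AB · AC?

-171

AB = B − A = (-10, 11, -6)
AC = C − A = (3, -3, 18)
AB · AC = (-10)·3 + 11·(-3) + (-6)·18 = -30 - 33 - 108 = -171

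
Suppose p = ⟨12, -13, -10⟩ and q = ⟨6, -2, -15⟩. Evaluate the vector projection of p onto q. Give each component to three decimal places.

p · q = 12·6 + (-13)·(-2) + (-10)·(-15) = 72 + 26 + 150 = 248
|q|² = 36 + 4 + 225 = 265
proj_q p = (248/265) · (6, -2, -15) ≈ (5.615, -1.872, -14.038)

(5.615, -1.872, -14.038)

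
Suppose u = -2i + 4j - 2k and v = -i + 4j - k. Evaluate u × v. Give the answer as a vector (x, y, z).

i: 4·(-1) - (-2)·4 = -4 - (-8) = 4
j: (-2)·(-1) - (-2)·(-1) = 2 - 2 = 0
k: (-2)·4 - 4·(-1) = -8 - (-4) = -4
u × v = (4, 0, -4)

(4, 0, -4)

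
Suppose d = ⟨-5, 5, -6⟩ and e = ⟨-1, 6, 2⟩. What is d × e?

(46, 16, -25)

i: 5·2 - (-6)·6 = 10 - (-36) = 46
j: (-6)·(-1) - (-5)·2 = 6 - (-10) = 16
k: (-5)·6 - 5·(-1) = -30 - (-5) = -25
d × e = (46, 16, -25)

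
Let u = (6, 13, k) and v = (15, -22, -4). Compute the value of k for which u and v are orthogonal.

-49

u · v = 6·15 + 13·(-22) + k·(-4) = -196 - 4k
Set equal to 0: -4k = 196, so k = -49.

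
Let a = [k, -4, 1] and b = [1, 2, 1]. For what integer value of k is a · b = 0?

a · b = k·1 + (-4)·2 + 1·1 = -7 + 1k
Set equal to 0: 1k = 7, so k = 7.

7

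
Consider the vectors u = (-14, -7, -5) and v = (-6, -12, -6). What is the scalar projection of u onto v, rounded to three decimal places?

13.472

u · v = (-14)·(-6) + (-7)·(-12) + (-5)·(-6) = 84 + 84 + 30 = 198
|v| = √(36 + 144 + 36) = √216 ≈ 14.6969
comp_v u = 198 / √216 ≈ 13.472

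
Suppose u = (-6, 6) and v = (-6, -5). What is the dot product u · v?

6

u · v = (-6)·(-6) + 6·(-5) = 36 - 30 = 6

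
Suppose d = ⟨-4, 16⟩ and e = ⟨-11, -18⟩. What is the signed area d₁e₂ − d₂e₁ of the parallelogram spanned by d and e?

(-4)·(-18) - 16·(-11) = 72 - (-176) = 248

248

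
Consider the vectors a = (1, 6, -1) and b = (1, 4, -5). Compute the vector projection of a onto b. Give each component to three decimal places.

(0.714, 2.857, -3.571)

a · b = 1·1 + 6·4 + (-1)·(-5) = 1 + 24 + 5 = 30
|b|² = 1 + 16 + 25 = 42
proj_b a = (30/42) · (1, 4, -5) ≈ (0.714, 2.857, -3.571)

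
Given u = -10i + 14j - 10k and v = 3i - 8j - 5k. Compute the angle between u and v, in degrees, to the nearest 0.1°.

117.8

u · v = (-10)·3 + 14·(-8) + (-10)·(-5) = -30 - 112 + 50 = -92
|u|² = 100 + 196 + 100 = 396,  |u| = √396 ≈ 19.899749
|v|² = 9 + 64 + 25 = 98,  |v| = √98 ≈ 9.899495
cos θ = -92 / (19.899749 · 9.899495) ≈ -0.46701
θ = arccos(-0.46701) ≈ 117.8°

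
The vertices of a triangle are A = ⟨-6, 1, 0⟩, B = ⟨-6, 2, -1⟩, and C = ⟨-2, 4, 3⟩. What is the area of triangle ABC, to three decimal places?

4.123

AB = (0, 1, -1),  AC = (4, 3, 3)
i: 1·3 - (-1)·3 = 3 - (-3) = 6
j: (-1)·4 - 0·3 = -4 - 0 = -4
k: 0·3 - 1·4 = 0 - 4 = -4
AB × AC = (6, -4, -4)
|AB × AC| = √68 ≈ 8.2462
area = ½ · 8.2462 ≈ 4.123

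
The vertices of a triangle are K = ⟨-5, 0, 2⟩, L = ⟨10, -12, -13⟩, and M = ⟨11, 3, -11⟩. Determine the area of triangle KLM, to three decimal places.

156.999

KL = (15, -12, -15),  KM = (16, 3, -13)
i: (-12)·(-13) - (-15)·3 = 156 - (-45) = 201
j: (-15)·16 - 15·(-13) = -240 - (-195) = -45
k: 15·3 - (-12)·16 = 45 - (-192) = 237
KL × KM = (201, -45, 237)
|KL × KM| = √98595 ≈ 313.9984
area = ½ · 313.9984 ≈ 156.999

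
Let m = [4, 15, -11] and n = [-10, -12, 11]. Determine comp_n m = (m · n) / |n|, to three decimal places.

-17.849

m · n = 4·(-10) + 15·(-12) + (-11)·11 = -40 - 180 - 121 = -341
|n| = √(100 + 144 + 121) = √365 ≈ 19.1050
comp_n m = -341 / √365 ≈ -17.849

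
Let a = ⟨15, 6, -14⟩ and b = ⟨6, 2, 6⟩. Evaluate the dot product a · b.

18

a · b = 15·6 + 6·2 + (-14)·6 = 90 + 12 - 84 = 18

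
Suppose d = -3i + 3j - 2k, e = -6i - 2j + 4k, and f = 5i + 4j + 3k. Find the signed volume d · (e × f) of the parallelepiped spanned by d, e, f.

e × f:
i: (-2)·3 - 4·4 = -6 - 16 = -22
j: 4·5 - (-6)·3 = 20 - (-18) = 38
k: (-6)·4 - (-2)·5 = -24 - (-10) = -14
e × f = (-22, 38, -14)
d · (e × f) = (-3)·(-22) + 3·38 + (-2)·(-14) = 66 + 114 + 28 = 208

208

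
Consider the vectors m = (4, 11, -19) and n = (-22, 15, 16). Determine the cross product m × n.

i: 11·16 - (-19)·15 = 176 - (-285) = 461
j: (-19)·(-22) - 4·16 = 418 - 64 = 354
k: 4·15 - 11·(-22) = 60 - (-242) = 302
m × n = (461, 354, 302)

(461, 354, 302)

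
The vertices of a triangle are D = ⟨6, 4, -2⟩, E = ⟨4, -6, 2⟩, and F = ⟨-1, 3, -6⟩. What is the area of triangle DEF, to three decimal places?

44.317

DE = (-2, -10, 4),  DF = (-7, -1, -4)
i: (-10)·(-4) - 4·(-1) = 40 - (-4) = 44
j: 4·(-7) - (-2)·(-4) = -28 - 8 = -36
k: (-2)·(-1) - (-10)·(-7) = 2 - 70 = -68
DE × DF = (44, -36, -68)
|DE × DF| = √7856 ≈ 88.6341
area = ½ · 88.6341 ≈ 44.317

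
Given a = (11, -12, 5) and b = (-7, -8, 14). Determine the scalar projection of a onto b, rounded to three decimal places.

5.063

a · b = 11·(-7) + (-12)·(-8) + 5·14 = -77 + 96 + 70 = 89
|b| = √(49 + 64 + 196) = √309 ≈ 17.5784
comp_b a = 89 / √309 ≈ 5.063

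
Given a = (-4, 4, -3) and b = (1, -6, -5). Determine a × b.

(-38, -23, 20)

i: 4·(-5) - (-3)·(-6) = -20 - 18 = -38
j: (-3)·1 - (-4)·(-5) = -3 - 20 = -23
k: (-4)·(-6) - 4·1 = 24 - 4 = 20
a × b = (-38, -23, 20)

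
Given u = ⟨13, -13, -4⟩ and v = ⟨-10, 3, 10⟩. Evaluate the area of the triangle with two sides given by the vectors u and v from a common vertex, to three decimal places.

i: (-13)·10 - (-4)·3 = -130 - (-12) = -118
j: (-4)·(-10) - 13·10 = 40 - 130 = -90
k: 13·3 - (-13)·(-10) = 39 - 130 = -91
u × v = (-118, -90, -91)
|u × v| = √((-118)² + (-90)² + (-91)²) = √30305 ≈ 174.0833
area = ½ · 174.0833 ≈ 87.042

87.042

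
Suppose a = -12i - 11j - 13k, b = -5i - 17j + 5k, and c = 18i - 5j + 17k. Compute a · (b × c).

b × c:
i: (-17)·17 - 5·(-5) = -289 - (-25) = -264
j: 5·18 - (-5)·17 = 90 - (-85) = 175
k: (-5)·(-5) - (-17)·18 = 25 - (-306) = 331
b × c = (-264, 175, 331)
a · (b × c) = (-12)·(-264) + (-11)·175 + (-13)·331 = 3168 - 1925 - 4303 = -3060

-3060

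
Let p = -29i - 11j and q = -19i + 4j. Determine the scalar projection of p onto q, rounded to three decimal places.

26.112

p · q = (-29)·(-19) + (-11)·4 = 551 - 44 = 507
|q| = √(361 + 16) = √377 ≈ 19.4165
comp_q p = 507 / √377 ≈ 26.112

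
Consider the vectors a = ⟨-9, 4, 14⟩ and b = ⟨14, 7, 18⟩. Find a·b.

a · b = (-9)·14 + 4·7 + 14·18 = -126 + 28 + 252 = 154

154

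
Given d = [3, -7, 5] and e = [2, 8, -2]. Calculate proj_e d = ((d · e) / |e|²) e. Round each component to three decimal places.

d · e = 3·2 + (-7)·8 + 5·(-2) = 6 - 56 - 10 = -60
|e|² = 4 + 64 + 4 = 72
proj_e d = (-60/72) · (2, 8, -2) ≈ (-1.667, -6.667, 1.667)

(-1.667, -6.667, 1.667)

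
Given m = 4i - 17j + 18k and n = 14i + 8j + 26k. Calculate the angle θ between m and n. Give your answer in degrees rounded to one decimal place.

m · n = 4·14 + (-17)·8 + 18·26 = 56 - 136 + 468 = 388
|m|² = 16 + 289 + 324 = 629,  |m| = √629 ≈ 25.079872
|n|² = 196 + 64 + 676 = 936,  |n| = √936 ≈ 30.594117
cos θ = 388 / (25.079872 · 30.594117) ≈ 0.50567
θ = arccos(0.50567) ≈ 59.6°

59.6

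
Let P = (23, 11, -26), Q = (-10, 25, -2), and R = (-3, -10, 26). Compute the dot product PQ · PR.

PQ = Q − P = (-33, 14, 24)
PR = R − P = (-26, -21, 52)
PQ · PR = (-33)·(-26) + 14·(-21) + 24·52 = 858 - 294 + 1248 = 1812

1812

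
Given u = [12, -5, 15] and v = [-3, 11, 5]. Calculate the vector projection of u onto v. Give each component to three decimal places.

(0.310, -1.135, -0.516)

u · v = 12·(-3) + (-5)·11 + 15·5 = -36 - 55 + 75 = -16
|v|² = 9 + 121 + 25 = 155
proj_v u = (-16/155) · (-3, 11, 5) ≈ (0.310, -1.135, -0.516)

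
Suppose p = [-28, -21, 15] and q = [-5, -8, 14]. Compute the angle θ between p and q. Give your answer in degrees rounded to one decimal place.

p · q = (-28)·(-5) + (-21)·(-8) + 15·14 = 140 + 168 + 210 = 518
|p|² = 784 + 441 + 225 = 1450,  |p| = √1450 ≈ 38.078866
|q|² = 25 + 64 + 196 = 285,  |q| = √285 ≈ 16.881943
cos θ = 518 / (38.078866 · 16.881943) ≈ 0.80579
θ = arccos(0.80579) ≈ 36.3°

36.3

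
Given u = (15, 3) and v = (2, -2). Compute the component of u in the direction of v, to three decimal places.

u · v = 15·2 + 3·(-2) = 30 - 6 = 24
|v| = √(4 + 4) = √8 ≈ 2.8284
comp_v u = 24 / √8 ≈ 8.485

8.485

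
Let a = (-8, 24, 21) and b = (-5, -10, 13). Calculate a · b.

a · b = (-8)·(-5) + 24·(-10) + 21·13 = 40 - 240 + 273 = 73

73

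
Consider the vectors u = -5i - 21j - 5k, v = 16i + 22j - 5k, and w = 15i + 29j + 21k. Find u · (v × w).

v × w:
i: 22·21 - (-5)·29 = 462 - (-145) = 607
j: (-5)·15 - 16·21 = -75 - 336 = -411
k: 16·29 - 22·15 = 464 - 330 = 134
v × w = (607, -411, 134)
u · (v × w) = (-5)·607 + (-21)·(-411) + (-5)·134 = -3035 + 8631 - 670 = 4926

4926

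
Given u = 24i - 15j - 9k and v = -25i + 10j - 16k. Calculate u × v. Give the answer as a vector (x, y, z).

(330, 609, -135)

i: (-15)·(-16) - (-9)·10 = 240 - (-90) = 330
j: (-9)·(-25) - 24·(-16) = 225 - (-384) = 609
k: 24·10 - (-15)·(-25) = 240 - 375 = -135
u × v = (330, 609, -135)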